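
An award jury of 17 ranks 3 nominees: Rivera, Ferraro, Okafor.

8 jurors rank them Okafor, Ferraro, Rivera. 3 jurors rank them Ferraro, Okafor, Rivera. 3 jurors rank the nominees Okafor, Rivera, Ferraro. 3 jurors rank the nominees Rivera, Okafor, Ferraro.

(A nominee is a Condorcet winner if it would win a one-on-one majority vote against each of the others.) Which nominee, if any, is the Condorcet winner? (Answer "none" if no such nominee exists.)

Okafor

Head-to-head results (17 jurors):
Rivera vs Ferraro: Rivera is ranked higher on 3+3 = 6 ballots, Ferraro on 11. Ferraro wins 11–6.
Rivera vs Okafor: 3 to 14, Okafor.
Ferraro vs Okafor: Ferraro is ranked higher on 3 ballots, Okafor on 14. Okafor wins 14–3.
Okafor wins every pairwise contest, so Okafor is the Condorcet winner.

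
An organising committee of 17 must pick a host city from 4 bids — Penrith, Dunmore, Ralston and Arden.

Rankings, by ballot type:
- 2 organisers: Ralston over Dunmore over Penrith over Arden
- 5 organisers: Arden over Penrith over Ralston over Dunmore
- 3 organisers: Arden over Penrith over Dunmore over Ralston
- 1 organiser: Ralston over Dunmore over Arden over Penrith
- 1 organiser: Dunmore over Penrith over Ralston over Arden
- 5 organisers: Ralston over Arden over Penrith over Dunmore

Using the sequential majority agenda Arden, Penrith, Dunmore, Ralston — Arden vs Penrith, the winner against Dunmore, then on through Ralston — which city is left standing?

Ralston

Round 1: Arden vs Penrith — 14–3, Arden advances.
Round 2: Arden vs Dunmore — 13–4, Arden advances.
Round 3: Arden vs Ralston — 8–9, Ralston advances.
Ralston survives the agenda.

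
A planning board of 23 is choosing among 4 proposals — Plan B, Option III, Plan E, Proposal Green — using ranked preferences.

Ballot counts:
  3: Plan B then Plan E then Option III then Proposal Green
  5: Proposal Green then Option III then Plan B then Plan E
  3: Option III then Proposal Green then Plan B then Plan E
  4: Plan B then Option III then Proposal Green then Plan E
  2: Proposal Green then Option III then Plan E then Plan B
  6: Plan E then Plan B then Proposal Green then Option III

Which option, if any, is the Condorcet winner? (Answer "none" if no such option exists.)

Plan B

Head-to-head results (23 council members):
Plan B vs Option III: Plan B preferred on 3+4+6 = 13 ballots; Plan B wins 13–10.
Plan B vs Plan E: Plan B preferred on 3+5+3+4 = 15 ballots; Plan B wins 15–8.
Plan B vs Proposal Green: Plan B is ranked higher on 3+4+6 = 13 ballots, Proposal Green on 10. Plan B wins 13–10.
Option III vs Plan E: Option III is ranked higher on 5+3+4+2 = 14 ballots, Plan E on 9. Option III wins 14–9.
Option III vs Proposal Green: 10 to 13, Proposal Green.
Plan E vs Proposal Green: 9 to 14, Proposal Green.
Plan B defeats every rival head-to-head and is the Condorcet winner.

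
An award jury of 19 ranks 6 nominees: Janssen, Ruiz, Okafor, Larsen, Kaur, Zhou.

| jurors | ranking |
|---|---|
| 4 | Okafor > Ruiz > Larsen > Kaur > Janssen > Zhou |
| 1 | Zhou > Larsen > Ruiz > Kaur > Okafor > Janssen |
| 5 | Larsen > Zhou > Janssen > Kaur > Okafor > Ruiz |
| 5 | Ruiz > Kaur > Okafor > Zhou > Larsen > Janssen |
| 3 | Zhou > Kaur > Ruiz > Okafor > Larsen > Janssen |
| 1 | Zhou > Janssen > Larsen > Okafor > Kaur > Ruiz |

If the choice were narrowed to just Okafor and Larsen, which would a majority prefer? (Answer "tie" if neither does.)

Ballots ranking Okafor above Larsen: 4 + 5 + 3 = 12.
Ballots ranking Larsen above Okafor: 19 − 12 = 7.
Okafor wins the head-to-head 12–7.

Okafor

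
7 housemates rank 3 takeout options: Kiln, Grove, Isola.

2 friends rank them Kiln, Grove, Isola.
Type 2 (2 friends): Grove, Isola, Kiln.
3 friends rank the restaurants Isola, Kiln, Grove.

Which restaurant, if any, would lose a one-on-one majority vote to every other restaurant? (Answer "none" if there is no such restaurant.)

Head-to-head results (7 friends):
Kiln vs Grove: Kiln wins 5–2.
Kiln vs Isola: 2 to 5, Isola.
Grove vs Isola: Grove, 4–3.
Each restaurant has at least one pairwise win (Kiln beats Grove; Grove beats Isola; Isola beats Kiln) — no Condorcet loser.

none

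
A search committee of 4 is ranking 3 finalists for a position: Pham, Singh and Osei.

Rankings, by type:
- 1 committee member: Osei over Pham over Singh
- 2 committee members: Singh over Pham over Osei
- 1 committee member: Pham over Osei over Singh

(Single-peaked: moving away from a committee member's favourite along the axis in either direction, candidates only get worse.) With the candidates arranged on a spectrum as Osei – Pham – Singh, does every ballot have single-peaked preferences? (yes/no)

yes

Axis positions: Osei=1, Pham=2, Singh=3.
Type 1 (peak Osei at position 1): ranking walks positions 1-2-3, expanding outward from the peak — single-peaked.
Type 2 (peak Singh at position 3): ranking walks positions 3-2-1, expanding outward from the peak — single-peaked.
Type 3 (peak Pham at position 2): ranking walks positions 2-1-3, expanding outward from the peak — single-peaked.
Every ranking is single-peaked on this axis.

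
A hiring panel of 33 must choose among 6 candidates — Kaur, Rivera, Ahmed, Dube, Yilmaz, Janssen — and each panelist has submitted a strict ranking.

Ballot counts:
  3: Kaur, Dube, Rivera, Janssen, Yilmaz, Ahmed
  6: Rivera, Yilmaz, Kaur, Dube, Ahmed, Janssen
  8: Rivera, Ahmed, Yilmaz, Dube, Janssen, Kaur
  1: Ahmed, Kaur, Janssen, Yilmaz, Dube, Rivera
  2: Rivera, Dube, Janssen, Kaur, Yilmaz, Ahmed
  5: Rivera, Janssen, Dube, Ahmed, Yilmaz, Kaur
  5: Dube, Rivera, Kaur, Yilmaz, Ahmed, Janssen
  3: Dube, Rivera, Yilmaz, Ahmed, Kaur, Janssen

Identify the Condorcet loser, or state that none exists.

Pairwise majorities:
Kaur–Rivera: Rivera 29–4.
Kaur vs Ahmed: 3+6+2+5 = 16 for Kaur, 17 for Ahmed — Ahmed by 17–16.
Kaur vs Dube: 3+6+1 = 10 for Kaur, 23 for Dube — Dube by 23–10.
Kaur vs Yilmaz: Yilmaz wins 22–11.
Kaur vs Janssen: 3+6+1+5+3 = 18 for Kaur, 15 for Janssen — Kaur by 18–15.
Rivera vs Ahmed: Rivera, 32–1.
Rivera–Dube: Rivera 21–12.
Rivera vs Yilmaz: 32 for Rivera, 1 for Yilmaz — Rivera by 32–1.
Rivera vs Janssen: Rivera, 32–1.
Ahmed vs Dube: 9 to 24, Dube.
Ahmed vs Yilmaz: 8+1+5 = 14 for Ahmed, 19 for Yilmaz — Yilmaz by 19–14.
Ahmed vs Janssen: Ahmed is ranked higher on 6+8+1+5+3 = 23 ballots, Janssen on 10. Ahmed wins 23–10.
Dube–Yilmaz: Dube 18–15.
Dube vs Janssen: 27 to 6, Dube.
Yilmaz vs Janssen: Yilmaz is ranked higher on 6+8+5+3 = 22 ballots, Janssen on 11. Yilmaz wins 22–11.
Only Janssen has no wins; Janssen is the Condorcet loser.

Janssen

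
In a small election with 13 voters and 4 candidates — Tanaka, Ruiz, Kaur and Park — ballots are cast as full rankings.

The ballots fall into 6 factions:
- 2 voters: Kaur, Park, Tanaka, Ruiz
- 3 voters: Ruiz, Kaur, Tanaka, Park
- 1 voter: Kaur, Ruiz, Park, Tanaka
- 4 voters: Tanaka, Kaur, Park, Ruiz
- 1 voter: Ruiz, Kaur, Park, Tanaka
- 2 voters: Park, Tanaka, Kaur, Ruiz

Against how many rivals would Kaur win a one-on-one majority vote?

Kaur against each rival (13 voters):
Kaur vs Tanaka: Kaur is ranked higher on 2+3+1+1 = 7 ballots, Tanaka on 6. Kaur wins 7–6.
Kaur vs Ruiz: Kaur wins 9–4.
Kaur vs Park: Kaur wins 11–2.
Kaur beats Tanaka, Ruiz, Park — 3 pairwise wins.

3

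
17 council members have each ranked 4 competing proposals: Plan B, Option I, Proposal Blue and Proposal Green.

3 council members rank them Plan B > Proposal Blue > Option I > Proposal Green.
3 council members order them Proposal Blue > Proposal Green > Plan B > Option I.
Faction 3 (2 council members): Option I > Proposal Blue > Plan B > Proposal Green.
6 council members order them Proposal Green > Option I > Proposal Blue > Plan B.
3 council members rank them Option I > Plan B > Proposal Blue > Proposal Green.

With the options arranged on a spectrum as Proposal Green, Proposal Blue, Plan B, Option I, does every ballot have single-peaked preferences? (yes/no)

Axis positions: Proposal Green=1, Proposal Blue=2, Plan B=3, Option I=4.
Faction 1 (peak Plan B at position 3): ranking walks positions 3-2-4-1, expanding outward from the peak — single-peaked.
Faction 2 (peak Proposal Blue at position 2): ranking walks positions 2-1-3-4, expanding outward from the peak — single-peaked.
Faction 3: ranking walks positions 4-2-3-1; Proposal Blue is ranked above Plan B even though Plan B lies between Proposal Blue and the peak Option I on the axis — preferences dip and rise again. Not single-peaked.
Faction 4: ranking walks positions 1-4-2-3; Option I is ranked above Proposal Blue even though Proposal Blue lies between Option I and the peak Proposal Green on the axis — preferences dip and rise again. Not single-peaked.
Faction 5 (peak Option I at position 4): ranking walks positions 4-3-2-1, expanding outward from the peak — single-peaked.
Faction 3 violates single-peakedness, so the profile is not single-peaked on this axis.

no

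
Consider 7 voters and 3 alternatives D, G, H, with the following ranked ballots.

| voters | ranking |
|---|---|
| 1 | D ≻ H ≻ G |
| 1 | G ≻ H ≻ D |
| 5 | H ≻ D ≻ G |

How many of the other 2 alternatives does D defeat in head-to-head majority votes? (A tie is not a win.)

D against each rival (7 voters):
D–G: D 6–1.
D vs H: D is ranked higher on 1 ballot, H on 6. H wins 6–1.
D beats G; loses to H — 1 pairwise win.

1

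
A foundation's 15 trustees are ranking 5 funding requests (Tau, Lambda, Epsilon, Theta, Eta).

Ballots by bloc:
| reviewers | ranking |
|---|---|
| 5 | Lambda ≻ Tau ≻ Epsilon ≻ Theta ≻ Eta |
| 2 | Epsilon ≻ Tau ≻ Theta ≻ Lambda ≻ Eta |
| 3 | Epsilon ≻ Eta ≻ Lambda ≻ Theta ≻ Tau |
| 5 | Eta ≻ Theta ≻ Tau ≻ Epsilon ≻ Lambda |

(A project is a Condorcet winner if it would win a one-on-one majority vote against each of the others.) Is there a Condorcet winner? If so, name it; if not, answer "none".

none

Pairwise majorities:
Tau vs Lambda: Tau preferred on 2+5 = 7 ballots; Lambda wins 8–7.
Tau vs Epsilon: Tau preferred on 5+5 = 10 ballots; Tau wins 10–5.
Tau vs Theta: Tau preferred on 5+2 = 7 ballots; Theta wins 8–7.
Tau vs Eta: 7 to 8, Eta.
Lambda vs Epsilon: 5 for Lambda, 10 for Epsilon — Epsilon by 10–5.
Lambda vs Theta: Lambda preferred on 5+3 = 8 ballots; Lambda wins 8–7.
Lambda vs Eta: Lambda is ranked higher on 5+2 = 7 ballots, Eta on 8. Eta wins 8–7.
Epsilon vs Theta: 10 to 5, Epsilon.
Epsilon vs Eta: 10 to 5, Epsilon.
Theta vs Eta: 7 to 8, Eta.
Each project drops at least one matchup (Tau loses to Lambda; Lambda loses to Epsilon; Epsilon loses to Tau; Theta loses to Lambda; Eta loses to Epsilon); the cycle Tau > Epsilon > Lambda > Tau rules out a Condorcet winner.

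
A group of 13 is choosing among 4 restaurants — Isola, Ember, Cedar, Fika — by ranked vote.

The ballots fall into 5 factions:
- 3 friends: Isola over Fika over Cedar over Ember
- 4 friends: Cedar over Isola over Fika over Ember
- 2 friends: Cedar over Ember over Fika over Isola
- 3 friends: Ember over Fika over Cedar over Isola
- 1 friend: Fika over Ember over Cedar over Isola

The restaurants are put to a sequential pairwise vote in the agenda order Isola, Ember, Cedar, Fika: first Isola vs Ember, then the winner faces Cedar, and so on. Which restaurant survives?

Round 1: Isola vs Ember — 7–6, Isola advances.
Round 2: Isola vs Cedar — 3–10, Cedar advances.
Round 3: Cedar vs Fika — 6–7, Fika advances.
The agenda winner is Fika.

Fika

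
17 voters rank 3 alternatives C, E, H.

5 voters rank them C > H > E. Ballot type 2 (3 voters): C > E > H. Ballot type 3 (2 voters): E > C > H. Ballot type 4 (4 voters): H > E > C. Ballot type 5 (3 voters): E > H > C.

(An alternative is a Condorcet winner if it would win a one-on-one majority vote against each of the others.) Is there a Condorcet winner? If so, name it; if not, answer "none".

Pairwise majorities:
C vs E: C is ranked higher on 5+3 = 8 ballots, E on 9. E wins 9–8.
C vs H: C is ranked higher on 5+3+2 = 10 ballots, H on 7. C wins 10–7.
E vs H: 3+2+3 = 8 for E, 9 for H — H by 9–8.
Every alternative loses at least once (C loses to E; E loses to H; H loses to C). The majority relation contains the cycle C > H > E > C, so there is no Condorcet winner.

none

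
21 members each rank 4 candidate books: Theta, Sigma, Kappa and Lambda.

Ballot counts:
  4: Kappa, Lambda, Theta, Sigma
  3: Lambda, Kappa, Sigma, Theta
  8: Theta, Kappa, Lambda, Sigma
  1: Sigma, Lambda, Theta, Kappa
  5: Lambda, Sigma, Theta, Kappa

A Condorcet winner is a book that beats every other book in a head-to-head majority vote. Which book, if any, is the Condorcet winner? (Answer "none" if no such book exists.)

Head-to-head results (21 members):
Theta vs Sigma: Theta, 12–9.
Theta–Kappa: Theta 14–7.
Theta vs Lambda: Theta preferred on 8 ballots; Lambda wins 13–8.
Sigma vs Kappa: 6 to 15, Kappa.
Sigma vs Lambda: Sigma preferred on 1 ballot; Lambda wins 20–1.
Kappa vs Lambda: Kappa preferred on 4+8 = 12 ballots; Kappa wins 12–9.
Every book loses at least once (Theta loses to Lambda; Sigma loses to Theta; Kappa loses to Theta; Lambda loses to Kappa). The majority relation contains the cycle Theta → Kappa → Lambda → Theta, so there is no Condorcet winner.

none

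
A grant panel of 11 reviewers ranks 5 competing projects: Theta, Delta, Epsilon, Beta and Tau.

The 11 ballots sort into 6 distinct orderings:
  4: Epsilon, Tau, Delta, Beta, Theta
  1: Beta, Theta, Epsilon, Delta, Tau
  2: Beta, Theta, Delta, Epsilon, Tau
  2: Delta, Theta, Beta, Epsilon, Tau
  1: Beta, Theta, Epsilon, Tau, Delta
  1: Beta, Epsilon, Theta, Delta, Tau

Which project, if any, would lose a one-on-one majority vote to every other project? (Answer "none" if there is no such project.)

Tau

Pairwise majorities:
Theta vs Delta: 1+2+1+1 = 5 for Theta, 6 for Delta — Delta by 6–5.
Theta–Epsilon: Theta 6–5.
Theta vs Beta: 2 to 9, Beta.
Theta–Tau: Theta 7–4.
Delta vs Epsilon: Delta preferred on 2+2 = 4 ballots; Epsilon wins 7–4.
Delta–Beta: Delta 6–5.
Delta vs Tau: Delta, 6–5.
Epsilon vs Beta: Beta, 7–4.
Epsilon–Tau: Epsilon 11–0.
Beta vs Tau: Beta, 7–4.
Only Tau has no wins; Tau is the Condorcet loser.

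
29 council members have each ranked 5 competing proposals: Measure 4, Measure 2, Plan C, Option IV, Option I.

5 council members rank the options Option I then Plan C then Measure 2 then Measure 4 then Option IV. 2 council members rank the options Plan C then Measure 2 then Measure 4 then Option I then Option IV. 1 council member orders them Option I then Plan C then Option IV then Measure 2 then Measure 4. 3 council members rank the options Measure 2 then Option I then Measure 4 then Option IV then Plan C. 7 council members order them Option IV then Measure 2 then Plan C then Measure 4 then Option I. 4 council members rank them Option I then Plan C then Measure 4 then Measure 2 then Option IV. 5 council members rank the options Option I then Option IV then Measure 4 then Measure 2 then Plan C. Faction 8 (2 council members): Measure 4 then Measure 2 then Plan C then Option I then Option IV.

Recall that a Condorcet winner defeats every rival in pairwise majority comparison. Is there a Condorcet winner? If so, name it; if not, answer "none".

Check each pair by majority over 29 ballots:
Measure 4 vs Measure 2: Measure 2 wins 18–11.
Measure 4 vs Plan C: Plan C, 19–10.
Measure 4 vs Option IV: Measure 4, 16–13.
Measure 4 vs Option I: Option I, 18–11.
Measure 2 vs Plan C: Measure 2 wins 17–12.
Measure 2–Option IV: Measure 2 16–13.
Measure 2–Option I: Option I 15–14.
Plan C vs Option IV: Option IV, 15–14.
Plan C vs Option I: Option I wins 18–11.
Option IV vs Option I: Option I, 22–7.
Option I defeats every rival head-to-head and is the Condorcet winner.

Option I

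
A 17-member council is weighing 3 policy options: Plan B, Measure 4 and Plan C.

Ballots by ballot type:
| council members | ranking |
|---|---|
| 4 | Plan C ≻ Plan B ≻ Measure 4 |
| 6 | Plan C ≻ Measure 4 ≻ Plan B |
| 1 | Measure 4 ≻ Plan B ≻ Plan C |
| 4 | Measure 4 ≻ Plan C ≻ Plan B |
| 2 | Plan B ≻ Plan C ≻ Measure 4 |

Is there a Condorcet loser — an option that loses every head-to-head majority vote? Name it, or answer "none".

Plan B

Head-to-head results (17 council members):
Plan B vs Measure 4: Plan B is ranked higher on 4+2 = 6 ballots, Measure 4 on 11. Measure 4 wins 11–6.
Plan B vs Plan C: Plan B preferred on 1+2 = 3 ballots; Plan C wins 14–3.
Measure 4 vs Plan C: 1+4 = 5 for Measure 4, 12 for Plan C — Plan C by 12–5.
Plan B loses to every other option — it is the Condorcet loser.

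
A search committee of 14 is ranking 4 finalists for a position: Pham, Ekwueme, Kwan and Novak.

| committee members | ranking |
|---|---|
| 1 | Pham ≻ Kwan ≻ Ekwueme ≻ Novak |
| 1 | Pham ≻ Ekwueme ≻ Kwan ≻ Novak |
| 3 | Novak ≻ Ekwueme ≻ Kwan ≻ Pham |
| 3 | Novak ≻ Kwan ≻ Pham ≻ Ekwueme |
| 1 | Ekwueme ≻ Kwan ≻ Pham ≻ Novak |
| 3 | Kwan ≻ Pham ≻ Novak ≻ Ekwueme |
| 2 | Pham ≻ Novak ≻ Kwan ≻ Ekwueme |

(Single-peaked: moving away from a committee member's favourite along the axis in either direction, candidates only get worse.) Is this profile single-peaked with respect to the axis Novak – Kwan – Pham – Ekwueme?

no

Axis positions: Novak=1, Kwan=2, Pham=3, Ekwueme=4.
Bloc 1 (peak Pham at position 3): ranking walks positions 3-2-4-1, expanding outward from the peak — single-peaked.
Bloc 2 (peak Pham at position 3): ranking walks positions 3-4-2-1, expanding outward from the peak — single-peaked.
Bloc 3: ranking walks positions 1-4-2-3; Ekwueme is ranked above Kwan even though Kwan lies between Ekwueme and the peak Novak on the axis — preferences dip and rise again. Not single-peaked.
Bloc 4 (peak Novak at position 1): ranking walks positions 1-2-3-4, expanding outward from the peak — single-peaked.
Bloc 5: ranking walks positions 4-2-3-1; Kwan is ranked above Pham even though Pham lies between Kwan and the peak Ekwueme on the axis — preferences dip and rise again. Not single-peaked.
Bloc 6 (peak Kwan at position 2): ranking walks positions 2-3-1-4, expanding outward from the peak — single-peaked.
Bloc 7: ranking walks positions 3-1-2-4; Novak is ranked above Kwan even though Kwan lies between Novak and the peak Pham on the axis — preferences dip and rise again. Not single-peaked.
Bloc 3 violates single-peakedness, so the profile is not single-peaked on this axis.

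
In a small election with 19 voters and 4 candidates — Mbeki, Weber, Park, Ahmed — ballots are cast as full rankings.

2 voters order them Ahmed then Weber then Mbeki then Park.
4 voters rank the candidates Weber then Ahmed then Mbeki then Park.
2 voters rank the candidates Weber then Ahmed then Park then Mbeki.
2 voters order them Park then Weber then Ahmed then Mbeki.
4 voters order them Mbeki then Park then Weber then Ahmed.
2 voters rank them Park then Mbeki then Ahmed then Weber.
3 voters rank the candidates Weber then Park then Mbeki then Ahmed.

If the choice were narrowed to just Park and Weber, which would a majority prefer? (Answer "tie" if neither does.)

Weber

Ballots ranking Park above Weber: 2 + 4 + 2 = 8.
Ballots ranking Weber above Park: 19 − 8 = 11.
Weber wins the head-to-head 11–8.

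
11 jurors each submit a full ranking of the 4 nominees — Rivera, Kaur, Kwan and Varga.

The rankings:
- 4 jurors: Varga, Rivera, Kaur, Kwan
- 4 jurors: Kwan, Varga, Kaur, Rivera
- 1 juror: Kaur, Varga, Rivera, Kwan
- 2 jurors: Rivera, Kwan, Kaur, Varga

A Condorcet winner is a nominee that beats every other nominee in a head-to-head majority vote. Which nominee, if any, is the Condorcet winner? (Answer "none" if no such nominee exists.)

none

Check each pair by majority over 11 ballots:
Rivera vs Kaur: 6 to 5, Rivera.
Rivera vs Kwan: Rivera preferred on 4+1+2 = 7 ballots; Rivera wins 7–4.
Rivera vs Varga: Varga wins 9–2.
Kaur vs Kwan: 4+1 = 5 for Kaur, 6 for Kwan — Kwan by 6–5.
Kaur vs Varga: 3 to 8, Varga.
Kwan vs Varga: Kwan wins 6–5.
Each nominee drops at least one matchup (Rivera loses to Varga; Kaur loses to Rivera; Kwan loses to Rivera; Varga loses to Kwan); the cycle Rivera beats Kwan beats Varga beats Rivera rules out a Condorcet winner.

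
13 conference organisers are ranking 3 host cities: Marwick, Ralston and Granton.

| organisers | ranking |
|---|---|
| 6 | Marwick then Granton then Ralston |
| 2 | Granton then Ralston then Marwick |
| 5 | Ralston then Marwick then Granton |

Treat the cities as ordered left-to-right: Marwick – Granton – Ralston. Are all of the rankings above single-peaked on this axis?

Axis positions: Marwick=1, Granton=2, Ralston=3.
Faction 1 (peak Marwick at position 1): ranking walks positions 1-2-3, expanding outward from the peak — single-peaked.
Faction 2 (peak Granton at position 2): ranking walks positions 2-3-1, expanding outward from the peak — single-peaked.
Faction 3: ranking walks positions 3-1-2; Marwick is ranked above Granton even though Granton lies between Marwick and the peak Ralston on the axis — preferences dip and rise again. Not single-peaked.
Faction 3 violates single-peakedness, so the profile is not single-peaked on this axis.

no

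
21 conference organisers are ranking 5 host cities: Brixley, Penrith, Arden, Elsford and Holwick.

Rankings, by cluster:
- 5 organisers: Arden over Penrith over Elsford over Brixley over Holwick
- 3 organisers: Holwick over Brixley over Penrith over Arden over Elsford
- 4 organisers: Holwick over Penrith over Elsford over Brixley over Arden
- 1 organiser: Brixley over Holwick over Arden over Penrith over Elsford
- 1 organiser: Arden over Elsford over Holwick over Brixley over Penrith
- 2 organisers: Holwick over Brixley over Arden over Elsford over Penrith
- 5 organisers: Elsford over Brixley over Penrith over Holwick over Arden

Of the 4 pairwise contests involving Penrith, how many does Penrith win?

2

Penrith against each rival (21 organisers):
Penrith vs Brixley: Penrith preferred on 5+4 = 9 ballots; Brixley wins 12–9.
Penrith vs Arden: 12 to 9, Penrith.
Penrith vs Elsford: 13 to 8, Penrith.
Penrith vs Holwick: Holwick wins 11–10.
Penrith beats Arden, Elsford; loses to Brixley, Holwick — 2 pairwise wins.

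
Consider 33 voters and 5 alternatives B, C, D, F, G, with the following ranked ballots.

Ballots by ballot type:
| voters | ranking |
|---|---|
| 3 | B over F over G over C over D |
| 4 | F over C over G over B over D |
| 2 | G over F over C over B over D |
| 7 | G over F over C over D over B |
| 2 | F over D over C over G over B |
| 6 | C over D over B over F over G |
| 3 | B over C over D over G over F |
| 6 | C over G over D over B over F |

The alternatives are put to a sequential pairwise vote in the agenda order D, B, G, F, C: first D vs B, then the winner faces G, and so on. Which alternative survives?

C

Round 1: D vs B — 21–12, D advances.
Round 2: D vs G — 11–22, G advances.
Round 3: G vs F — 18–15, G advances.
Round 4: G vs C — 12–21, C advances.
The agenda winner is C.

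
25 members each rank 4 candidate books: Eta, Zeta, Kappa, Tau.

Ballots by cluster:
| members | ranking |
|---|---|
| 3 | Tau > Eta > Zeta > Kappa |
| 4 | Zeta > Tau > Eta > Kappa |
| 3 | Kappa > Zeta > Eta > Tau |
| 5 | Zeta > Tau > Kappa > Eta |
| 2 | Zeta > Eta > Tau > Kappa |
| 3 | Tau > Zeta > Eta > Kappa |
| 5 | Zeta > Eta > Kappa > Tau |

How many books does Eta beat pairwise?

1

Eta against each rival (25 members):
Eta vs Zeta: Eta preferred on 3 ballots; Zeta wins 22–3.
Eta vs Kappa: Eta, 17–8.
Eta vs Tau: Tau wins 15–10.
Eta beats Kappa; loses to Zeta, Tau — 1 pairwise win.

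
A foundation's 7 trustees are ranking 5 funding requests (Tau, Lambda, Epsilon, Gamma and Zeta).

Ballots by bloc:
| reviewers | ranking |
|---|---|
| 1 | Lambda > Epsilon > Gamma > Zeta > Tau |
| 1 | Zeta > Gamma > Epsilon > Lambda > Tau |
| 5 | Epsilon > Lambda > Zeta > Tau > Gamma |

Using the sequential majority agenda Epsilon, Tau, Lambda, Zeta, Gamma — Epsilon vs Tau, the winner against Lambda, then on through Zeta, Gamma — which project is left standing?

Epsilon

Round 1: Epsilon vs Tau — 7–0, Epsilon advances.
Round 2: Epsilon vs Lambda — 6–1, Epsilon advances.
Round 3: Epsilon vs Zeta — 6–1, Epsilon advances.
Round 4: Epsilon vs Gamma — 6–1, Epsilon advances.
Epsilon survives the agenda.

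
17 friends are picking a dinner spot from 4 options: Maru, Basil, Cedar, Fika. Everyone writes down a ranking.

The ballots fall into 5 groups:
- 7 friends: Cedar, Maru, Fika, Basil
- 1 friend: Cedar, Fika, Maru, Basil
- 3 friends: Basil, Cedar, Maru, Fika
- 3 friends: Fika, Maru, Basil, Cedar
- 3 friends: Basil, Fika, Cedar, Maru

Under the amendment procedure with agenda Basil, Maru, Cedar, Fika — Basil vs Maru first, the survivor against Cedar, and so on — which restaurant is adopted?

Round 1: Basil vs Maru — 6–11, Maru advances.
Round 2: Maru vs Cedar — 3–14, Cedar advances.
Round 3: Cedar vs Fika — 11–6, Cedar advances.
Cedar survives the agenda.

Cedar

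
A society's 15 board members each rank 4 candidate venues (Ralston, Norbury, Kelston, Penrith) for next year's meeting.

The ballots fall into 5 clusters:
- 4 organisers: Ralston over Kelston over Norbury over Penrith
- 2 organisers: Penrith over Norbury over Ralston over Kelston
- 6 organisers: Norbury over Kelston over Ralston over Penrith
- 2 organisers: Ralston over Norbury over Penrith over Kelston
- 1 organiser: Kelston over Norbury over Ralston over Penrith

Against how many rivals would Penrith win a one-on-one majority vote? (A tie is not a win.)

0

Penrith against each rival (15 organisers):
Penrith vs Ralston: Ralston wins 13–2.
Penrith vs Norbury: 2 for Penrith, 13 for Norbury — Norbury by 13–2.
Penrith vs Kelston: Kelston wins 11–4.
Penrith beats no one; loses to Ralston, Norbury, Kelston — 0 pairwise wins.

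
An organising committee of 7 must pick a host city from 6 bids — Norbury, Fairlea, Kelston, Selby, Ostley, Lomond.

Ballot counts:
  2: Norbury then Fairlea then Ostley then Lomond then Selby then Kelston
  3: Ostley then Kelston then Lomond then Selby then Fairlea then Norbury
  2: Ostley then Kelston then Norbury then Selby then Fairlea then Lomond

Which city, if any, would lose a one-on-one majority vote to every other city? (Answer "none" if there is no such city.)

Head-to-head results (7 organisers):
Norbury vs Fairlea: Norbury preferred on 2+2 = 4 ballots; Norbury wins 4–3.
Norbury vs Kelston: Kelston wins 5–2.
Norbury vs Selby: Norbury, 4–3.
Norbury vs Ostley: Norbury is ranked higher on 2 ballots, Ostley on 5. Ostley wins 5–2.
Norbury–Lomond: Norbury 4–3.
Fairlea vs Kelston: Fairlea preferred on 2 ballots; Kelston wins 5–2.
Fairlea vs Selby: 2 to 5, Selby.
Fairlea vs Ostley: Fairlea preferred on 2 ballots; Ostley wins 5–2.
Fairlea–Lomond: Fairlea 4–3.
Kelston vs Selby: 3+2 = 5 for Kelston, 2 for Selby — Kelston by 5–2.
Kelston vs Ostley: Ostley, 7–0.
Kelston vs Lomond: Kelston wins 5–2.
Selby vs Ostley: Ostley, 7–0.
Selby vs Lomond: Lomond wins 5–2.
Ostley vs Lomond: 2+3+2 = 7 for Ostley, 0 for Lomond — Ostley by 7–0.
Every city wins at least one matchup (Norbury beats Fairlea; Fairlea beats Lomond; Kelston beats Norbury; Selby beats Fairlea; Ostley beats Norbury; Lomond beats Selby), so there is no Condorcet loser.

none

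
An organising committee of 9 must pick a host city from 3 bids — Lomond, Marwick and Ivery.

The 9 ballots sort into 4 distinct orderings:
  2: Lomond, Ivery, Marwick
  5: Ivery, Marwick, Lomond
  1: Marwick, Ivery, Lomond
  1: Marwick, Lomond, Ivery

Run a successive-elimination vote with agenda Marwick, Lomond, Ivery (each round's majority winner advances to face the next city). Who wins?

Round 1: Marwick vs Lomond — 7–2, Marwick advances.
Round 2: Marwick vs Ivery — 2–7, Ivery advances.
The agenda winner is Ivery.

Ivery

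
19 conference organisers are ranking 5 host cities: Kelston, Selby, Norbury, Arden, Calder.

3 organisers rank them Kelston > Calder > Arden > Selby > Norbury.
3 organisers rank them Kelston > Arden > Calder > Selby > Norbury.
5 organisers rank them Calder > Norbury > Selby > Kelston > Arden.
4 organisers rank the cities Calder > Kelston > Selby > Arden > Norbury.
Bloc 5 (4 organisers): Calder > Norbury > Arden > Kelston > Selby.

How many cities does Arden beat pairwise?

Arden against each rival (19 organisers):
Arden vs Kelston: 4 to 15, Kelston.
Arden vs Selby: Arden, 10–9.
Arden vs Norbury: Arden, 10–9.
Arden–Calder: Calder 16–3.
Arden beats Selby, Norbury; loses to Kelston, Calder — 2 pairwise wins.

2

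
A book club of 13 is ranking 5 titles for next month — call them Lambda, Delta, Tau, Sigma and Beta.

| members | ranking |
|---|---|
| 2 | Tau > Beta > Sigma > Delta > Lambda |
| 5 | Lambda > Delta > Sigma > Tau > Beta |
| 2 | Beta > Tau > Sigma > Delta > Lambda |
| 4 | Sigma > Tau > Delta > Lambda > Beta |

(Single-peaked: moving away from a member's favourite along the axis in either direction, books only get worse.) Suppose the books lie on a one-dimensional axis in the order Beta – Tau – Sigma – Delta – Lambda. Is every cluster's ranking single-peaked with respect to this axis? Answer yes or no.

Axis positions: Beta=1, Tau=2, Sigma=3, Delta=4, Lambda=5.
Cluster 1 (peak Tau at position 2): ranking walks positions 2-1-3-4-5, expanding outward from the peak — single-peaked.
Cluster 2 (peak Lambda at position 5): ranking walks positions 5-4-3-2-1, expanding outward from the peak — single-peaked.
Cluster 3 (peak Beta at position 1): ranking walks positions 1-2-3-4-5, expanding outward from the peak — single-peaked.
Cluster 4 (peak Sigma at position 3): ranking walks positions 3-2-4-5-1, expanding outward from the peak — single-peaked.
Every ranking is single-peaked on this axis.

yes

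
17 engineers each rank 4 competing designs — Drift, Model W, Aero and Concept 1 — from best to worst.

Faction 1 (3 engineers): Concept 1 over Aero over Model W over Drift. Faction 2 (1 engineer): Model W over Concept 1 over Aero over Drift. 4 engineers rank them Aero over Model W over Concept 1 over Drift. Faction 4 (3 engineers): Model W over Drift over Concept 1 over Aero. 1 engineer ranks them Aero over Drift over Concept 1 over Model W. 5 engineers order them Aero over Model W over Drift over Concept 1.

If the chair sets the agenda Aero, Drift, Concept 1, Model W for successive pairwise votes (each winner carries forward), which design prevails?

Aero

Round 1: Aero vs Drift — 14–3, Aero advances.
Round 2: Aero vs Concept 1 — 10–7, Aero advances.
Round 3: Aero vs Model W — 13–4, Aero advances.
Aero survives the agenda.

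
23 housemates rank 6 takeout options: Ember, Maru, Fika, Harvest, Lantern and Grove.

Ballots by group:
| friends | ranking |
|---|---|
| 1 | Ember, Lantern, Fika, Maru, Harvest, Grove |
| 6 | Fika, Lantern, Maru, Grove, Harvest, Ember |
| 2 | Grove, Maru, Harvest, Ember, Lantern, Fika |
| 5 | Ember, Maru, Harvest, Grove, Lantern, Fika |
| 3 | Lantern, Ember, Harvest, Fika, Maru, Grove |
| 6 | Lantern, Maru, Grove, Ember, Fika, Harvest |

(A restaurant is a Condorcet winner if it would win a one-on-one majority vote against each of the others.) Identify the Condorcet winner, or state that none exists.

Lantern

Check each pair by majority over 23 ballots:
Ember vs Maru: Maru wins 14–9.
Ember–Fika: Ember 17–6.
Ember vs Harvest: Ember wins 15–8.
Ember–Lantern: Lantern 15–8.
Ember vs Grove: Grove wins 14–9.
Maru vs Fika: Maru, 13–10.
Maru vs Harvest: Maru wins 20–3.
Maru vs Lantern: Lantern, 16–7.
Maru vs Grove: Maru, 21–2.
Fika–Harvest: Fika 13–10.
Fika vs Lantern: Lantern wins 17–6.
Fika–Grove: Grove 13–10.
Harvest vs Lantern: Lantern wins 16–7.
Harvest vs Grove: Grove, 14–9.
Lantern vs Grove: Lantern, 16–7.
Only Lantern has no losses; Lantern is the Condorcet winner.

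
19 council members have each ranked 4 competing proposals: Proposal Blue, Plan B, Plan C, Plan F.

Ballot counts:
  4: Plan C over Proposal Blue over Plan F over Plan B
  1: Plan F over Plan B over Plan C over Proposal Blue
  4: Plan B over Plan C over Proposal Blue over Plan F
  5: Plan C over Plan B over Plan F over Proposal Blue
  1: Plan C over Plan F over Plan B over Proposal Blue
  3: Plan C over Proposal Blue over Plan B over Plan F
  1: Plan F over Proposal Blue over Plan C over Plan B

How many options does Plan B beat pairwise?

Plan B against each rival (19 council members):
Plan B vs Proposal Blue: Plan B preferred on 1+4+5+1 = 11 ballots; Plan B wins 11–8.
Plan B vs Plan C: 5 to 14, Plan C.
Plan B vs Plan F: 4+5+3 = 12 for Plan B, 7 for Plan F — Plan B by 12–7.
Plan B beats Proposal Blue, Plan F; loses to Plan C — 2 pairwise wins.

2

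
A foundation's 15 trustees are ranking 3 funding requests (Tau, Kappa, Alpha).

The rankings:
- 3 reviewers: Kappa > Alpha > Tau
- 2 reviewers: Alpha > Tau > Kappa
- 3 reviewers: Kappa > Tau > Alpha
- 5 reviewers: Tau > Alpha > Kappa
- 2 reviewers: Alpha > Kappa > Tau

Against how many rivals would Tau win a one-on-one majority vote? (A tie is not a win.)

1

Tau against each rival (15 reviewers):
Tau–Kappa: Kappa 8–7.
Tau vs Alpha: Tau wins 8–7.
Tau beats Alpha; loses to Kappa — 1 pairwise win.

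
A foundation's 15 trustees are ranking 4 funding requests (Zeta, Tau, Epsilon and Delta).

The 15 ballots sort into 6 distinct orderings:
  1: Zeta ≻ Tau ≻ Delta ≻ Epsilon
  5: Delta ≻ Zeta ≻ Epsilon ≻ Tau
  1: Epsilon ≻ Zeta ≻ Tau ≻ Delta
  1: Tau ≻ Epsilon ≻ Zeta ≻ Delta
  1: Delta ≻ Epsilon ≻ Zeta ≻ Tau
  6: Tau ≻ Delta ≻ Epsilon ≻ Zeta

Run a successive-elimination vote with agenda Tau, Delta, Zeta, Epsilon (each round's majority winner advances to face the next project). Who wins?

Round 1: Tau vs Delta — 9–6, Tau advances.
Round 2: Tau vs Zeta — 7–8, Zeta advances.
Round 3: Zeta vs Epsilon — 6–9, Epsilon advances.
The agenda winner is Epsilon.

Epsilon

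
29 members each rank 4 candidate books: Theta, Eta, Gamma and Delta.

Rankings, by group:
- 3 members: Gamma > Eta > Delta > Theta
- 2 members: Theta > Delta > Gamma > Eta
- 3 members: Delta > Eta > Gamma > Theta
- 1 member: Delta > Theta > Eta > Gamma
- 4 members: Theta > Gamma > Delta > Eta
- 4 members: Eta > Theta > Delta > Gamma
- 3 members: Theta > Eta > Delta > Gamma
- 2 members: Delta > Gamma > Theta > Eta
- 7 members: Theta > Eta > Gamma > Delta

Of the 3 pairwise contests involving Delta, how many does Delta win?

1

Delta against each rival (29 members):
Delta vs Theta: Theta, 20–9.
Delta vs Eta: 12 to 17, Eta.
Delta vs Gamma: Delta preferred on 2+3+1+4+3+2 = 15 ballots; Delta wins 15–14.
Delta beats Gamma; loses to Theta, Eta — 1 pairwise win.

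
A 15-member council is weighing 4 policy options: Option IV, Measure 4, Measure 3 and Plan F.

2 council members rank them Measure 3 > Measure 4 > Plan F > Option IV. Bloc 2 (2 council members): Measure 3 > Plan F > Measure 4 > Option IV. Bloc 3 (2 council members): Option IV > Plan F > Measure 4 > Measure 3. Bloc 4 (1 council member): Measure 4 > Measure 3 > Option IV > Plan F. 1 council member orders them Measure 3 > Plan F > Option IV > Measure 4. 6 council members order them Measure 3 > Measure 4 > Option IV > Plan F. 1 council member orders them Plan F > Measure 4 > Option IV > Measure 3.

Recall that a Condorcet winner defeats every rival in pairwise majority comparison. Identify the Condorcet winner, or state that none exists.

Check each pair by majority over 15 ballots:
Option IV vs Measure 4: Measure 4, 12–3.
Option IV vs Measure 3: Measure 3 wins 12–3.
Option IV–Plan F: Option IV 9–6.
Measure 4 vs Measure 3: Measure 3, 11–4.
Measure 4–Plan F: Measure 4 9–6.
Measure 3–Plan F: Measure 3 12–3.
Measure 3 beats each of Option IV, Measure 4, Plan F — Measure 3 is the Condorcet winner.

Measure 3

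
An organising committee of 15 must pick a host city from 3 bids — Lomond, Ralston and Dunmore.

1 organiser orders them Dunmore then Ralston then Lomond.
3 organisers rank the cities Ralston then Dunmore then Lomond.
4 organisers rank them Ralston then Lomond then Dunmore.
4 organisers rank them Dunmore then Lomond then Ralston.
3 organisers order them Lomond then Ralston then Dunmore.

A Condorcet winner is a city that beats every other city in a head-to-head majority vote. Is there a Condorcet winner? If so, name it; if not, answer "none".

Ralston

Head-to-head results (15 organisers):
Lomond vs Ralston: Ralston, 8–7.
Lomond vs Dunmore: Dunmore wins 8–7.
Ralston vs Dunmore: Ralston wins 10–5.
Only Ralston has no losses; Ralston is the Condorcet winner.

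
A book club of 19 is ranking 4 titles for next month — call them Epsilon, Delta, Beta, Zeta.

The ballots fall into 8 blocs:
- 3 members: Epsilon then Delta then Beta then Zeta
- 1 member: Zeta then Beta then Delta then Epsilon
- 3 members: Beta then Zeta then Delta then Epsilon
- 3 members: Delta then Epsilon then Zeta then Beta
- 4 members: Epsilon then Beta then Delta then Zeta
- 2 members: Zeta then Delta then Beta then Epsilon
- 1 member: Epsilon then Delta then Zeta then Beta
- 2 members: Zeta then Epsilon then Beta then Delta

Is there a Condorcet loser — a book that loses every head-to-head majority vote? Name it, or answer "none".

Zeta

Pairwise majorities:
Epsilon vs Delta: Epsilon is ranked higher on 3+4+1+2 = 10 ballots, Delta on 9. Epsilon wins 10–9.
Epsilon vs Beta: 13 to 6, Epsilon.
Epsilon vs Zeta: Epsilon wins 11–8.
Delta–Beta: Beta 10–9.
Delta vs Zeta: Delta preferred on 3+3+4+1 = 11 ballots; Delta wins 11–8.
Beta vs Zeta: 10 to 9, Beta.
Zeta loses to every other book — it is the Condorcet loser.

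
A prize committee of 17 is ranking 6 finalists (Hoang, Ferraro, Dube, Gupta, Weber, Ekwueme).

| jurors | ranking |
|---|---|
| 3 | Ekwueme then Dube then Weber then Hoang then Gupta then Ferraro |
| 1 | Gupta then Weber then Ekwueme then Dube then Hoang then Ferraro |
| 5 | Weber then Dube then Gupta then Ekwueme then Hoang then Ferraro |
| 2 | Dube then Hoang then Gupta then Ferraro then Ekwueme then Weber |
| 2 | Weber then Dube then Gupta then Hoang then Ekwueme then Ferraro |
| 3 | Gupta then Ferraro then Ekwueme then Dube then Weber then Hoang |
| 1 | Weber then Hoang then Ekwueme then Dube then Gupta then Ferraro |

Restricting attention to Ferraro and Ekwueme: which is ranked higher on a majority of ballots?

Ballots ranking Ferraro above Ekwueme: 2 + 3 = 5.
Ballots ranking Ekwueme above Ferraro: 17 − 5 = 12.
Ekwueme wins the head-to-head 12–5.

Ekwueme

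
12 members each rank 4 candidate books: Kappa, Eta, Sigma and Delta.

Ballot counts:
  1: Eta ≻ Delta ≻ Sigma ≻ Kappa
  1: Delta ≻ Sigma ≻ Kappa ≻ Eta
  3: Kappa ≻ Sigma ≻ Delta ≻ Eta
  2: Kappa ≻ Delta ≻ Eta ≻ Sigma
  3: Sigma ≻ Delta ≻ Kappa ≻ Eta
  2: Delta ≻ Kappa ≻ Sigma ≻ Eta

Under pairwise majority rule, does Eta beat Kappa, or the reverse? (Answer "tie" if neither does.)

Kappa

Ballots ranking Eta above Kappa: 1.
Ballots ranking Kappa above Eta: 12 − 1 = 11.
Kappa wins the head-to-head 11–1.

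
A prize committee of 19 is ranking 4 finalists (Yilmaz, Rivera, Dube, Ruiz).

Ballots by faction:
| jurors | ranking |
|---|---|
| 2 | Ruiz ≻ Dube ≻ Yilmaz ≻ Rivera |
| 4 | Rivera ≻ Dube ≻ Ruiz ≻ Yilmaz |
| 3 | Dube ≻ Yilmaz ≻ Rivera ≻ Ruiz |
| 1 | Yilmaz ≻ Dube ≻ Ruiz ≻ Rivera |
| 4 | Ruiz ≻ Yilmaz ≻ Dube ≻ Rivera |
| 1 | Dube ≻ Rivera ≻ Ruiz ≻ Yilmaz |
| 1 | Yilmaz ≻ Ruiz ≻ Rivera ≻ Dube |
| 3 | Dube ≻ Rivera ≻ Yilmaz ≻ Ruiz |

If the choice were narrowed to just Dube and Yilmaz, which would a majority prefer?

Ballots ranking Dube above Yilmaz: 2 + 4 + 3 + 1 + 3 = 13.
Ballots ranking Yilmaz above Dube: 19 − 13 = 6.
Dube wins the head-to-head 13–6.

Dube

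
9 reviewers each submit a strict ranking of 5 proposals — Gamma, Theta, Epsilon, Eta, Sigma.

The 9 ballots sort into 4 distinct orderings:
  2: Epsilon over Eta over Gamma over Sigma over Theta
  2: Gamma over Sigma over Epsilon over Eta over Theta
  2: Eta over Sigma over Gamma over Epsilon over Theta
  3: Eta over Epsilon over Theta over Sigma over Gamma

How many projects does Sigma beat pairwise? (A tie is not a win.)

2

Sigma against each rival (9 reviewers):
Sigma–Gamma: Sigma 5–4.
Sigma–Theta: Sigma 6–3.
Sigma vs Epsilon: 2+2 = 4 for Sigma, 5 for Epsilon — Epsilon by 5–4.
Sigma vs Eta: Sigma is ranked higher on 2 ballots, Eta on 7. Eta wins 7–2.
Sigma beats Gamma, Theta; loses to Epsilon, Eta — 2 pairwise wins.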